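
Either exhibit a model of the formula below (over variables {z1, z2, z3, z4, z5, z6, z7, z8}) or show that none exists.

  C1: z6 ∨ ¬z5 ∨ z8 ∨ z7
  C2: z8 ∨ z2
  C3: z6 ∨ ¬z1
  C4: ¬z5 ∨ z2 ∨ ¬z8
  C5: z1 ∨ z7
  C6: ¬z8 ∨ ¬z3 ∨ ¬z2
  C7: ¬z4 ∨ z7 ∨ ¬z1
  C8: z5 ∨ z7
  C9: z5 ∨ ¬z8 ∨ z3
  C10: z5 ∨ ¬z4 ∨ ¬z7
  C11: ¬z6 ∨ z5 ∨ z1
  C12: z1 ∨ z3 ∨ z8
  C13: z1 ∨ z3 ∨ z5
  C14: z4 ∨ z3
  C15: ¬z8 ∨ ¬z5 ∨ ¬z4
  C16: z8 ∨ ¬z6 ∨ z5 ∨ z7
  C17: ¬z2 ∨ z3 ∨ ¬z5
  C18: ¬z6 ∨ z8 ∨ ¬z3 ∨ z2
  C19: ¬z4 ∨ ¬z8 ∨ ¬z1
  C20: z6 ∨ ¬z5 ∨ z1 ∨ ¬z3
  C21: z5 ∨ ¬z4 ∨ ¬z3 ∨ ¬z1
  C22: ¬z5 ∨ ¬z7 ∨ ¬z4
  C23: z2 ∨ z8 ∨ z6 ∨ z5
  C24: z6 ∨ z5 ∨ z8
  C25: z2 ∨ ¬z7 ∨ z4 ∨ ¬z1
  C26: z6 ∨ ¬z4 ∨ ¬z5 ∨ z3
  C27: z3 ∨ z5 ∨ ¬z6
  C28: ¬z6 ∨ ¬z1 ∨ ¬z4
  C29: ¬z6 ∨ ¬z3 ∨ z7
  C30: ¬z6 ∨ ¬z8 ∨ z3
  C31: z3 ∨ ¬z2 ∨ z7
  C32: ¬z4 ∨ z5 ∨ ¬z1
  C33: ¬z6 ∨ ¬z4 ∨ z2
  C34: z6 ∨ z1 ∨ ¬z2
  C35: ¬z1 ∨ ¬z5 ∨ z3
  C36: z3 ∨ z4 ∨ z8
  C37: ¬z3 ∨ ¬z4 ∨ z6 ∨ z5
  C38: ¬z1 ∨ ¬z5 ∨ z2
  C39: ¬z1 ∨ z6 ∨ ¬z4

z1=True, z2=True, z3=True, z4=False, z5=False, z6=True, z7=True, z8=False

Branch on z8: set z8 = False.
The clause (z2) is unit, so z2 = True.
Branch on z6: set z6 = True.
Branch on z1: set z1 = True.
The clause (¬z4) is unit, so z4 = False.
The clause (z3) is unit, so z3 = True.
The clause (z7) is unit, so z7 = True.
Every clause is now satisfied; z5 is unconstrained.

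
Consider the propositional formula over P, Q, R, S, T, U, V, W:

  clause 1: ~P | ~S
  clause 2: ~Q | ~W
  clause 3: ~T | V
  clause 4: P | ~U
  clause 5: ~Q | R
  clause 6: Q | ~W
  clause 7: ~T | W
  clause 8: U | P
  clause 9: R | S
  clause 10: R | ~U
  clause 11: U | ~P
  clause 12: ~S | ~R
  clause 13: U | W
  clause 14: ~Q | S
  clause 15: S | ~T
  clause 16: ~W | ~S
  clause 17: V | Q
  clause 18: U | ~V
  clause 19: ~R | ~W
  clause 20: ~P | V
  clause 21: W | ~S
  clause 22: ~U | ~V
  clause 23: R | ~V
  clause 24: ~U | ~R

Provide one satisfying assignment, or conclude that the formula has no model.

Suppose P = 0.
Unit clause (~U) forces U = 0.
Now (U) is unsatisfied and unit — conflict.
So P must be the other value — set P = 1.
Unit clause (~S) forces S = 0.
Unit clause (R) forces R = 1.
Unit clause (U) forces U = 1.
Now (~U) is unsatisfied and unit — conflict.
Neither P = 1 nor P = 0 works.

UNSATISFIABLE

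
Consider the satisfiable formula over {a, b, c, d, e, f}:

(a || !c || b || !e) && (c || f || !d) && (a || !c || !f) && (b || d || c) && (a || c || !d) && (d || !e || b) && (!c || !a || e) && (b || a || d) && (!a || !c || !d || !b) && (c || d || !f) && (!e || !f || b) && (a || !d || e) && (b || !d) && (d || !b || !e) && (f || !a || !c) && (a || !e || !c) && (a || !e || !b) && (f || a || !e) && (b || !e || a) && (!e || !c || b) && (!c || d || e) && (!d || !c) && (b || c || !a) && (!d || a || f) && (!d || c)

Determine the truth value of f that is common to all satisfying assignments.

Suppose f = true.
Branch on a: set a = true.
Branch on c: set c = false.
The clause (d) is unit, so d = true.
Now (!d) is unsatisfied and unit — conflict.
That branch fails; take c = true instead.
The clause (e) is unit, so e = true.
The clause (b) is unit, so b = true.
The clause (!d) is unit, so d = false.
Now (d) is unsatisfied and unit — conflict.
Neither c = true nor c = false works.
That branch fails; take a = false instead.
The clause (!c) is unit, so c = false.
The clause (!d) is unit, so d = false.
Now (d) is unsatisfied and unit — conflict.
Neither a = true nor a = false works.
So every satisfying assignment has f = False.

False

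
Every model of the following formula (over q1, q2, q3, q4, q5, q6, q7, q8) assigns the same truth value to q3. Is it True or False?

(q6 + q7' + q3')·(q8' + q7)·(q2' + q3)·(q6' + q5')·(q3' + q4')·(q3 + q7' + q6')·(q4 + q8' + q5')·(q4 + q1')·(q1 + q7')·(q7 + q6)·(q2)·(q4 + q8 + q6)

True

Suppose q3 = 0.
The clause (q2') is unit, so q2 = 0.
But (q2) is also a unit clause — contradiction.
So every satisfying assignment has q3 = True.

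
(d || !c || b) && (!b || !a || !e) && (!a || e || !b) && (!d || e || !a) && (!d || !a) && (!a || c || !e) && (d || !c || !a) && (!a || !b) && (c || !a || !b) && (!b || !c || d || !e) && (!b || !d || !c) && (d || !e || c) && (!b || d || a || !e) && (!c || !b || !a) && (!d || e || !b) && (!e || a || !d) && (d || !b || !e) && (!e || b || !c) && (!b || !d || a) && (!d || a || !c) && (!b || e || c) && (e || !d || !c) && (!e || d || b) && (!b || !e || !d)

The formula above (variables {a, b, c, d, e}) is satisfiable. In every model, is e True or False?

Suppose e = true.
Branch on b: set b = false.
Unit clause (!c) forces c = false.
Unit clause (!a) forces a = false.
Unit clause (d) forces d = true.
That conflicts with the unit clause (!d).
Undo b and try b = true.
Unit clause (!a) forces a = false.
Unit clause (d) forces d = true.
That conflicts with the unit clause (!d).
Neither b = true nor b = false works.
So every satisfying assignment has e = False.

False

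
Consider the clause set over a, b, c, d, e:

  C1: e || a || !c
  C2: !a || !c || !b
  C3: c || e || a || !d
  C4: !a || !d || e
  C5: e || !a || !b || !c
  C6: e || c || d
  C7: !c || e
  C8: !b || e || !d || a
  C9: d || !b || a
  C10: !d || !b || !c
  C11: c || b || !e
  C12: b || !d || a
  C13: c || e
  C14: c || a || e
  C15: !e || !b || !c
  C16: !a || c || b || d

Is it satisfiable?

Yes

Suppose c = false.
The clause (e) is unit, so e = true.
The clause (b) is unit, so b = true.
Suppose d = false.
The clause (a) is unit, so a = true.
All clauses are satisfied.
A satisfying assignment: a: true, b: true, c: false, d: false, e: true.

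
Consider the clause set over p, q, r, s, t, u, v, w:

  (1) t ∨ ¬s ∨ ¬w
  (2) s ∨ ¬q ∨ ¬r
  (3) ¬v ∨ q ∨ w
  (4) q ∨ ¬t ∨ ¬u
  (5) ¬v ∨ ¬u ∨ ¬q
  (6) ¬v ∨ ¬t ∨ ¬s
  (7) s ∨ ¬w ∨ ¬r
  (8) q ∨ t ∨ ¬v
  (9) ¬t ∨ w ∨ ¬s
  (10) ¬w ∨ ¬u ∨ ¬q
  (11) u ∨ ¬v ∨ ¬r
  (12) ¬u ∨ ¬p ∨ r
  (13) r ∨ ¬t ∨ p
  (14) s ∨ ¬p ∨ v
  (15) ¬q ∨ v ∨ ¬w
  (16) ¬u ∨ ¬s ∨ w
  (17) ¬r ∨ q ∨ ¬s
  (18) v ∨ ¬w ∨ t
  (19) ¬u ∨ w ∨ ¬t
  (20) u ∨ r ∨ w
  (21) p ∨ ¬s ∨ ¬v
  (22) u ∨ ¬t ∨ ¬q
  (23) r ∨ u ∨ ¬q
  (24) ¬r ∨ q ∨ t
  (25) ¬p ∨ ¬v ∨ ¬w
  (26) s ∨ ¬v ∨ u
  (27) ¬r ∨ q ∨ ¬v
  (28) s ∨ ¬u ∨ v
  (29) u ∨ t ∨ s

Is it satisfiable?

Try t = False.
Try s = True.
(¬w) alone gives w = False.
(¬u) alone gives u = False.
(r) alone gives r = True.
(¬v) alone gives v = False.
(q) alone gives q = True.
Every clause is now satisfied; p is unconstrained.
A satisfying assignment: p=False, q=True, r=True, s=True, t=False, u=False, v=False, w=False.

Yes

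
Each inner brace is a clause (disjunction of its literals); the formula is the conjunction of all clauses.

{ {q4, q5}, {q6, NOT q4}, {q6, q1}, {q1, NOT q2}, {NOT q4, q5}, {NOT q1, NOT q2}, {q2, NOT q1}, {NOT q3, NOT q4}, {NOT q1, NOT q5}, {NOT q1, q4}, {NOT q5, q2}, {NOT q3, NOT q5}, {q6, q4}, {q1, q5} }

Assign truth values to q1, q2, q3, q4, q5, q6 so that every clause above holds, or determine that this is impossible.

Branch on q4: set q4 = true.
Unit clause (q6) forces q6 = true.
Unit clause (q5) forces q5 = true.
Unit clause (NOT q3) forces q3 = false.
Unit clause (NOT q1) forces q1 = false.
Unit clause (NOT q2) forces q2 = false.
But (q2) is also a unit clause — contradiction.
Undo q4 and try q4 = false.
Unit clause (q5) forces q5 = true.
Unit clause (NOT q1) forces q1 = false.
Unit clause (q6) forces q6 = true.
Unit clause (NOT q2) forces q2 = false.
But (q2) is also a unit clause — contradiction.
Neither q4 = true nor q4 = false works.

UNSATISFIABLE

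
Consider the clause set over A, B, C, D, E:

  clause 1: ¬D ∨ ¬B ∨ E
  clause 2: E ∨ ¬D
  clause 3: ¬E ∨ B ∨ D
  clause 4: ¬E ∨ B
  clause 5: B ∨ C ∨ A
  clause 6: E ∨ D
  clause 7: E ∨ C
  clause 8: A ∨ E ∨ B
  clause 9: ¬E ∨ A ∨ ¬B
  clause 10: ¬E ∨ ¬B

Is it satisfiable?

Suppose E = True.
(B) alone gives B = True.
Now (¬B) is unsatisfied and unit — conflict.
Backtrack on E: now try E = False.
(¬D) alone gives D = False.
Now (D) is unsatisfied and unit — conflict.
Neither E = True nor E = False works.
No assignment satisfies every clause.

No, unsatisfiable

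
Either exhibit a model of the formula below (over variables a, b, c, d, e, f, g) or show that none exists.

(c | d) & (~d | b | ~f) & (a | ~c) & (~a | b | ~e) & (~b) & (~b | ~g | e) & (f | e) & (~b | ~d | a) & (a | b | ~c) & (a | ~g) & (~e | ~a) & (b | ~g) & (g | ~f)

From the singleton clause (~b), b = 0.
From the singleton clause (~g), g = 0.
From the singleton clause (~f), f = 0.
From the singleton clause (e), e = 1.
From the singleton clause (~a), a = 0.
From the singleton clause (~c), c = 0.
From the singleton clause (d), d = 1.
All clauses are satisfied.

a: 0, b: 0, c: 0, d: 1, e: 1, f: 0, g: 0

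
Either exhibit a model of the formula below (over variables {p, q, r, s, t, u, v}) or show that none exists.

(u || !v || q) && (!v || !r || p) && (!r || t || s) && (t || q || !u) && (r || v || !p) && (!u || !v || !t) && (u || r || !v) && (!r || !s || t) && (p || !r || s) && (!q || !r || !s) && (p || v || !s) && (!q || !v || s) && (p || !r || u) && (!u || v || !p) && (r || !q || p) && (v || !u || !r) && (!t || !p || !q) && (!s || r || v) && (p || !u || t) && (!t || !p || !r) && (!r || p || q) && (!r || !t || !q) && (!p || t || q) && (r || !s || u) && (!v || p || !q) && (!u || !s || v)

Suppose u = true.
Suppose t = true.
The clause (!v) is unit, so v = false.
The clause (!p) is unit, so p = false.
The clause (!s) is unit, so s = false.
The clause (!r) is unit, so r = false.
The clause (!q) is unit, so q = false.
Every clause now holds.

p ↦ false,  q ↦ false,  r ↦ false,  s ↦ false,  t ↦ true,  u ↦ true,  v ↦ false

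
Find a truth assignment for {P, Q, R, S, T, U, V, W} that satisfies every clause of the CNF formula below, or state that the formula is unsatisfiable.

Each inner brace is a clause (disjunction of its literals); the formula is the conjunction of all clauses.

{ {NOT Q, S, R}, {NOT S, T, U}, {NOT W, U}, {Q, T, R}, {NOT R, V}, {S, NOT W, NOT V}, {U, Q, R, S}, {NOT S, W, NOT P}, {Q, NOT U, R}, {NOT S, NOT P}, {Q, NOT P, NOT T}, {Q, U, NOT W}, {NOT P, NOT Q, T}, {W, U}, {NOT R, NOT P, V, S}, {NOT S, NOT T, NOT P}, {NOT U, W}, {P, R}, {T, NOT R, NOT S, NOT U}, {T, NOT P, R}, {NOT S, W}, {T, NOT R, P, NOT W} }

P=false,  Q=false,  R=true,  S=true,  T=true,  U=true,  V=true,  W=true

Branch on W: set W = true.
Unit clause (U) forces U = true.
Branch on R: set R = true.
Unit clause (V) forces V = true.
Unit clause (S) forces S = true.
Unit clause (NOT P) forces P = false.
Unit clause (T) forces T = true.
Every clause is now satisfied; Q is unconstrained.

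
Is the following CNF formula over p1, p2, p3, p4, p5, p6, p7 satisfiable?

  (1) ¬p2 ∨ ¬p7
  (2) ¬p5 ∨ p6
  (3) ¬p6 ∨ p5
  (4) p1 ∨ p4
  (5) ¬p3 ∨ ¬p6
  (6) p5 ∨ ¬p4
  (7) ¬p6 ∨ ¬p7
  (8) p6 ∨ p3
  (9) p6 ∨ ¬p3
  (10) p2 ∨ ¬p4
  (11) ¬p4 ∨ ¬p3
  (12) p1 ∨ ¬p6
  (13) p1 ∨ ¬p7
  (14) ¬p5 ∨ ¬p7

Suppose p2 = True.
From the singleton clause (¬p7), p7 = False.
Suppose p5 = True.
From the singleton clause (p6), p6 = True.
From the singleton clause (¬p3), p3 = False.
From the singleton clause (p1), p1 = True.
No clause remains; p4 is free.
A satisfying assignment: p1=True, p2=True, p3=False, p4=False, p5=True, p6=True, p7=False.

Yes, satisfiable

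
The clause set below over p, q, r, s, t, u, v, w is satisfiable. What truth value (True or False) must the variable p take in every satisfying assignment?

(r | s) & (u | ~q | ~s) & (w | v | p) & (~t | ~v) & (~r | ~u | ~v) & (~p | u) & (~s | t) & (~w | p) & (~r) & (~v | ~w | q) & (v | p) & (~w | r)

True

Suppose p = 0.
Unit clause (~w) forces w = 0.
Unit clause (v) forces v = 1.
Unit clause (~t) forces t = 0.
Unit clause (~s) forces s = 0.
Unit clause (r) forces r = 1.
That conflicts with the unit clause (~r).
So every satisfying assignment has p = True.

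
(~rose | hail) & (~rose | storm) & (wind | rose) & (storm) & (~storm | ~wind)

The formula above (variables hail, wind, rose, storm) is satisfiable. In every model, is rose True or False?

True

Suppose rose = 0.
From the singleton clause (wind), wind = 1.
From the singleton clause (storm), storm = 1.
But (~storm) is also a unit clause — contradiction.
So every satisfying assignment has rose = True.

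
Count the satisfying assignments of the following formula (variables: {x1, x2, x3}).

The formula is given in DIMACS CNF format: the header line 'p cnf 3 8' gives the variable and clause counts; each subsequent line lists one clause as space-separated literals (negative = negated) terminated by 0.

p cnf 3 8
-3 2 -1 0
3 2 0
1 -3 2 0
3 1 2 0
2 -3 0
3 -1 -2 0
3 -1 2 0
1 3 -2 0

There are 2^3 = 8 truth assignments over (x1, x2, x3).
Check each against the 8 clauses (columns in the order x1, x2, x3):
  F F F  ✗ fails (x3 ∨ x2)
  F F T  ✗ fails (x1 ∨ ¬x3 ∨ x2)
  F T F  ✗ fails (x1 ∨ x3 ∨ ¬x2)
  F T T  ✓ satisfies all
  T F F  ✗ fails (x3 ∨ x2)
  T F T  ✗ fails (¬x3 ∨ x2 ∨ ¬x1)
  T T F  ✗ fails (x3 ∨ ¬x1 ∨ ¬x2)
  T T T  ✓ satisfies all
2 of the 8 rows are models.

2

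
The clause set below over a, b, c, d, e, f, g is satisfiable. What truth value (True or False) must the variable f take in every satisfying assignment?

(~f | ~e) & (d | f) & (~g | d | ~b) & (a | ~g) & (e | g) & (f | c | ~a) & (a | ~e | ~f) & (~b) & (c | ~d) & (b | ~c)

True

Suppose f = 0.
From the singleton clause (d), d = 1.
From the singleton clause (~b), b = 0.
From the singleton clause (c), c = 1.
Now (~c) is unsatisfied and unit — conflict.
So every satisfying assignment has f = True.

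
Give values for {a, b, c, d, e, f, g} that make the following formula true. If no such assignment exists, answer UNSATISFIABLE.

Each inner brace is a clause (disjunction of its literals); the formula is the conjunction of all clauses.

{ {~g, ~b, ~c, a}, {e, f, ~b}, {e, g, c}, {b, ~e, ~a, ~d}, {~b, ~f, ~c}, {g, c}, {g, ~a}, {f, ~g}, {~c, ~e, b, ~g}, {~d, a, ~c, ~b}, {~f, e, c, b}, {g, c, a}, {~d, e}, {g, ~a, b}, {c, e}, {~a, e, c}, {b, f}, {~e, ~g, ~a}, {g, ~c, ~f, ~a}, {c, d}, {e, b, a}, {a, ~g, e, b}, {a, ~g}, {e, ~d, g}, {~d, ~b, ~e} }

Try g = 1.
From the singleton clause (f), f = 1.
From the singleton clause (a), a = 1.
From the singleton clause (~e), e = 0.
From the singleton clause (~d), d = 0.
From the singleton clause (c), c = 1.
From the singleton clause (~b), b = 0.
All clauses are satisfied.

a ↦ 1, b ↦ 0, c ↦ 1, d ↦ 0, e ↦ 0, f ↦ 1, g ↦ 1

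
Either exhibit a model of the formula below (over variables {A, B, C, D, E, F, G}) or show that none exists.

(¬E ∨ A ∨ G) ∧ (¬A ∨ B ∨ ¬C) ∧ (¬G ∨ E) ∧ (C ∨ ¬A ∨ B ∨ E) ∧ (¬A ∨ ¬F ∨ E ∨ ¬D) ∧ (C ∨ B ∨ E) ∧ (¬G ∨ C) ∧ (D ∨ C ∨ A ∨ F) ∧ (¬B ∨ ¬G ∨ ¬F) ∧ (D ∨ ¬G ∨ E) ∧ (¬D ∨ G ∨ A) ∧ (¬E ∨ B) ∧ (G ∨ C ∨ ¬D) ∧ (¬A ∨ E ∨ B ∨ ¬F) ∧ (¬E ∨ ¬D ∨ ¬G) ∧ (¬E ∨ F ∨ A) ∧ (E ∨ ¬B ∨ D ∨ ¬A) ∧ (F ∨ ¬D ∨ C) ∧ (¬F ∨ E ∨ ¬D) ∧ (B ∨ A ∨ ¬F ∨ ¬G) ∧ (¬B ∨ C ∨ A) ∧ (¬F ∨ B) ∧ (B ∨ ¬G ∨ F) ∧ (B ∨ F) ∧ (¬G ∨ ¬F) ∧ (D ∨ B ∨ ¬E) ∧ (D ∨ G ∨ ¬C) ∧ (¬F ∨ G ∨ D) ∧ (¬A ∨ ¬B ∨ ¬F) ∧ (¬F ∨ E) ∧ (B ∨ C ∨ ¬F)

Case G = False:
Case E = True:
From the singleton clause (A), A = True.
From the singleton clause (B), B = True.
From the singleton clause (¬F), F = False.
Case C = False:
From the singleton clause (¬D), D = False.
All clauses are satisfied.

A ↦ True, B ↦ True, C ↦ False, D ↦ False, E ↦ True, F ↦ False, G ↦ False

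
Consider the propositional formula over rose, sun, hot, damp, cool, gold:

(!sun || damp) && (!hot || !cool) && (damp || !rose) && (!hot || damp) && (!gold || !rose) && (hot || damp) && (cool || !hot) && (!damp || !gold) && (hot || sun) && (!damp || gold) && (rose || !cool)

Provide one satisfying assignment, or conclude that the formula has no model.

UNSATISFIABLE

Branch on sun: set sun = false.
The clause (hot) is unit, so hot = true.
The clause (!cool) is unit, so cool = false.
But (cool) is also a unit clause — contradiction.
That branch fails; take sun = true instead.
The clause (damp) is unit, so damp = true.
The clause (!gold) is unit, so gold = false.
But (gold) is also a unit clause — contradiction.
Both values of sun lead to a conflict.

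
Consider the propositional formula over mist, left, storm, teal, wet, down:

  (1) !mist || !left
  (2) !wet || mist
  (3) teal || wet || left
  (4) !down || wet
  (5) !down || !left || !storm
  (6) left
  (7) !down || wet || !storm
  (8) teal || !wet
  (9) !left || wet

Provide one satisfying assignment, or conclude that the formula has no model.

UNSATISFIABLE

(left) alone gives left = true.
(!mist) alone gives mist = false.
(!wet) alone gives wet = false.
Now (wet) is unsatisfied and unit — conflict.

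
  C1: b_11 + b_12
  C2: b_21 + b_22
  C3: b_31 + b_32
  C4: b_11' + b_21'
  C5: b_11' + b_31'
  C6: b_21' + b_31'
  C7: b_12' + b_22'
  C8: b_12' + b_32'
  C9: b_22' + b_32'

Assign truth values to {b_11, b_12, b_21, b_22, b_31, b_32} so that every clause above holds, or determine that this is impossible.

Suppose b_11 = 1.
(b_21') alone gives b_21 = 0.
(b_22) alone gives b_22 = 1.
(b_31') alone gives b_31 = 0.
(b_32) alone gives b_32 = 1.
That conflicts with the unit clause (b_32').
So b_11 must be the other value — set b_11 = 0.
(b_12) alone gives b_12 = 1.
(b_22') alone gives b_22 = 0.
(b_21) alone gives b_21 = 1.
(b_31') alone gives b_31 = 0.
(b_32) alone gives b_32 = 1.
That conflicts with the unit clause (b_32').
Neither b_11 = 1 nor b_11 = 0 works.

UNSATISFIABLE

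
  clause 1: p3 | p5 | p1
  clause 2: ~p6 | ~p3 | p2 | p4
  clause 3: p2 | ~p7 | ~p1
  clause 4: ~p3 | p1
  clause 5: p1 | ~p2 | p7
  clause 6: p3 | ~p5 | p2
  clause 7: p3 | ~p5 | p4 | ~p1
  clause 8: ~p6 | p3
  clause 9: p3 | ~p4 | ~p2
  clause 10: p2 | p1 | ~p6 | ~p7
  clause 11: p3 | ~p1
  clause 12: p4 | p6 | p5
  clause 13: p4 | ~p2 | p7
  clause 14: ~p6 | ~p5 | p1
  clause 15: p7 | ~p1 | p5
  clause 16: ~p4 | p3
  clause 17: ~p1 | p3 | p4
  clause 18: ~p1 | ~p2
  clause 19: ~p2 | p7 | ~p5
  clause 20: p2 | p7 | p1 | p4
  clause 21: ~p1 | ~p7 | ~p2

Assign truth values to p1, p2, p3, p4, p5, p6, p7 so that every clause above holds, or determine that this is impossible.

Try p3 = 1.
From the singleton clause (p1), p1 = 1.
From the singleton clause (~p2), p2 = 0.
From the singleton clause (~p7), p7 = 0.
From the singleton clause (p5), p5 = 1.
Try p6 = 1.
From the singleton clause (p4), p4 = 1.
This assignment satisfies each clause.

p1: 1,  p2: 0,  p3: 1,  p4: 1,  p5: 1,  p6: 1,  p7: 0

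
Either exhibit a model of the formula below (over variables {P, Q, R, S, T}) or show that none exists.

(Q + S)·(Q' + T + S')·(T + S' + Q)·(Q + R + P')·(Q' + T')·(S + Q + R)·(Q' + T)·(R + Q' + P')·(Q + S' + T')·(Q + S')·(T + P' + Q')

UNSATISFIABLE

Try Q = 1.
Unit clause (T') forces T = 0.
That conflicts with the unit clause (T).
Undo Q and try Q = 0.
Unit clause (S) forces S = 1.
That conflicts with the unit clause (S').
Both values of Q lead to a conflict.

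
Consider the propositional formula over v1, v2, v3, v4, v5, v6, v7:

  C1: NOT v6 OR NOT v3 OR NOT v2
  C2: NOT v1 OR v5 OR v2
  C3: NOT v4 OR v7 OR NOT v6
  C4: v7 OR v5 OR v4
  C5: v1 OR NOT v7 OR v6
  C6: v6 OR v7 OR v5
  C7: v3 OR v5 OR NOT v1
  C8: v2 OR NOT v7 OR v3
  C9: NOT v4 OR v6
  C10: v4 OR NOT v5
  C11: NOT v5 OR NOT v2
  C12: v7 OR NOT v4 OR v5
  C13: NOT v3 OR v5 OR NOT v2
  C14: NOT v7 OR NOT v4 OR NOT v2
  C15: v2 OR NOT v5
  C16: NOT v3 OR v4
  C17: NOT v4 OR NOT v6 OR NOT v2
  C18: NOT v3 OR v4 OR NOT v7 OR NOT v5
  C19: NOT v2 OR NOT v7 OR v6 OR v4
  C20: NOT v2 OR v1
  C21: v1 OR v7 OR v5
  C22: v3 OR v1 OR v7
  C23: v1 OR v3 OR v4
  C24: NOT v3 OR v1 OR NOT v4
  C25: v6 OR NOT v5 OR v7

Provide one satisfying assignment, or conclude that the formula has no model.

Case v4 = false:
Unit clause (NOT v5) forces v5 = false.
Unit clause (v7) forces v7 = true.
Unit clause (NOT v3) forces v3 = false.
Unit clause (NOT v1) forces v1 = false.
That conflicts with the unit clause (v1).
That branch fails; take v4 = true instead.
Unit clause (v6) forces v6 = true.
Unit clause (v7) forces v7 = true.
Unit clause (NOT v2) forces v2 = false.
Unit clause (v3) forces v3 = true.
Unit clause (NOT v5) forces v5 = false.
Unit clause (NOT v1) forces v1 = false.
That conflicts with the unit clause (v1).
Either choice for v4 ends in contradiction.

UNSATISFIABLE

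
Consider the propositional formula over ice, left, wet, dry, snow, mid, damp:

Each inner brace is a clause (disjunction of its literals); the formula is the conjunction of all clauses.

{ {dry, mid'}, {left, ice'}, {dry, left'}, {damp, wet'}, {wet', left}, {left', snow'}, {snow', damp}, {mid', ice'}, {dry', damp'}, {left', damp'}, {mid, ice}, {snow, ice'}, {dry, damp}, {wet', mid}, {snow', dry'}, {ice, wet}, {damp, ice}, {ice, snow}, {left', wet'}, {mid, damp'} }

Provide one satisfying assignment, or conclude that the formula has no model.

Case dry = 1:
From the singleton clause (damp'), damp = 0.
From the singleton clause (wet'), wet = 0.
From the singleton clause (snow'), snow = 0.
From the singleton clause (ice'), ice = 0.
But (ice) is also a unit clause — contradiction.
So dry must be the other value — set dry = 0.
From the singleton clause (mid'), mid = 0.
From the singleton clause (left'), left = 0.
From the singleton clause (ice'), ice = 0.
But (ice) is also a unit clause — contradiction.
Neither dry = 1 nor dry = 0 works.

UNSATISFIABLE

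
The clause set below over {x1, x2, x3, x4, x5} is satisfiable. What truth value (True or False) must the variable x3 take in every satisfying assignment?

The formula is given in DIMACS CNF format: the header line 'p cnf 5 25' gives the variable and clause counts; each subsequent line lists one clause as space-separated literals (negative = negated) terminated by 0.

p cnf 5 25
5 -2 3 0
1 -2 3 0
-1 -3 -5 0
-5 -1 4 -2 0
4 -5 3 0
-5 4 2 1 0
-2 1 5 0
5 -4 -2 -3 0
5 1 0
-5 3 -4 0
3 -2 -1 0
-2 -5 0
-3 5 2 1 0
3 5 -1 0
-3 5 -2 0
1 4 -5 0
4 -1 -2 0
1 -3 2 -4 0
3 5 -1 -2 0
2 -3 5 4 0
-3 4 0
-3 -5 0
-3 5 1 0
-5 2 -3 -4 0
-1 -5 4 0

True

Suppose x3 = False.
Try x5 = True.
From the singleton clause (x4), x4 = True.
That conflicts with the unit clause (¬x4).
So x5 must be the other value — set x5 = False.
From the singleton clause (¬x2), x2 = False.
From the singleton clause (x1), x1 = True.
That conflicts with the unit clause (¬x1).
Either choice for x5 ends in contradiction.
So every satisfying assignment has x3 = True.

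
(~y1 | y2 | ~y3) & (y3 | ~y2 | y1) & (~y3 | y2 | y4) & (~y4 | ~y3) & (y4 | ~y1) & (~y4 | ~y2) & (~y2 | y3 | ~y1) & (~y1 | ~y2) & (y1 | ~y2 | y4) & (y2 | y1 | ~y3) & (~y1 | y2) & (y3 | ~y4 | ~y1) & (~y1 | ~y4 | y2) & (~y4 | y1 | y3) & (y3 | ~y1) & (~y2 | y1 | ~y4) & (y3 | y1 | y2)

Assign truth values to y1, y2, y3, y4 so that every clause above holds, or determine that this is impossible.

UNSATISFIABLE

Suppose y4 = 0.
From the singleton clause (~y1), y1 = 0.
From the singleton clause (~y2), y2 = 0.
From the singleton clause (~y3), y3 = 0.
Now (y3) is unsatisfied and unit — conflict.
Undo y4 and try y4 = 1.
From the singleton clause (~y3), y3 = 0.
From the singleton clause (~y2), y2 = 0.
From the singleton clause (~y1), y1 = 0.
Now (y1) is unsatisfied and unit — conflict.
Either choice for y4 ends in contradiction.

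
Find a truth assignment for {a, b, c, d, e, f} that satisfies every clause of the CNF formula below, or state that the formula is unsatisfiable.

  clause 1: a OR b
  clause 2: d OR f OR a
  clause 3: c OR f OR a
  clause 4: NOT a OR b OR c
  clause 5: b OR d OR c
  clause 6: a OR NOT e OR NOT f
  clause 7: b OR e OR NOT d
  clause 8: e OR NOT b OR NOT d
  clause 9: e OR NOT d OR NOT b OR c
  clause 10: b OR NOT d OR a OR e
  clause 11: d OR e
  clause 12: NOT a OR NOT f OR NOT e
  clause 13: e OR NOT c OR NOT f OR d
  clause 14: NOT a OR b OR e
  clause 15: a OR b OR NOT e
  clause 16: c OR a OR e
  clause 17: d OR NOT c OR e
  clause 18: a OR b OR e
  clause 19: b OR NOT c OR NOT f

Case a = true:
Case b = false:
The clause (c) is unit, so c = true.
The clause (e) is unit, so e = true.
The clause (NOT f) is unit, so f = false.
All clauses hold; d can take either value.

a ↦ true,  b ↦ false,  c ↦ true,  d ↦ false,  e ↦ true,  f ↦ false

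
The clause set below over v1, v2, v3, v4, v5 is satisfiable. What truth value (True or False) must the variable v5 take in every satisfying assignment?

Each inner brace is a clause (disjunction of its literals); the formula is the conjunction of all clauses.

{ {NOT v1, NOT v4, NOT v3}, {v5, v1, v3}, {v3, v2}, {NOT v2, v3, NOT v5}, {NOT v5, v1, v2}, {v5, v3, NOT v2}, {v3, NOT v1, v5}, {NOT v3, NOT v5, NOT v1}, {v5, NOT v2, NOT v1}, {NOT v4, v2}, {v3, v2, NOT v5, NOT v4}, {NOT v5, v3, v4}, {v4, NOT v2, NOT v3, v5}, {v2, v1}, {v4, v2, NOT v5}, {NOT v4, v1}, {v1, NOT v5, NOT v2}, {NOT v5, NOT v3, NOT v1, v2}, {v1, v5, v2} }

False

Suppose v5 = true.
Branch on v3: set v3 = true.
Unit clause (NOT v1) forces v1 = false.
Unit clause (v2) forces v2 = true.
That conflicts with the unit clause (NOT v2).
So v3 must be the other value — set v3 = false.
Unit clause (v2) forces v2 = true.
That conflicts with the unit clause (NOT v2).
Neither v3 = true nor v3 = false works.
So every satisfying assignment has v5 = False.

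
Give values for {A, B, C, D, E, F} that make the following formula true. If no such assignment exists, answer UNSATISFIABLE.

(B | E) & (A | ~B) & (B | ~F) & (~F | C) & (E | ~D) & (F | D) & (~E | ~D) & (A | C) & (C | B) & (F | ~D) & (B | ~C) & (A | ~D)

Branch on B: set B = 1.
(A) alone gives A = 1.
Branch on F: set F = 1.
(C) alone gives C = 1.
Branch on E: set E = 0.
(~D) alone gives D = 0.
This assignment satisfies each clause.

A ↦ 1; B ↦ 1; C ↦ 1; D ↦ 0; E ↦ 0; F ↦ 1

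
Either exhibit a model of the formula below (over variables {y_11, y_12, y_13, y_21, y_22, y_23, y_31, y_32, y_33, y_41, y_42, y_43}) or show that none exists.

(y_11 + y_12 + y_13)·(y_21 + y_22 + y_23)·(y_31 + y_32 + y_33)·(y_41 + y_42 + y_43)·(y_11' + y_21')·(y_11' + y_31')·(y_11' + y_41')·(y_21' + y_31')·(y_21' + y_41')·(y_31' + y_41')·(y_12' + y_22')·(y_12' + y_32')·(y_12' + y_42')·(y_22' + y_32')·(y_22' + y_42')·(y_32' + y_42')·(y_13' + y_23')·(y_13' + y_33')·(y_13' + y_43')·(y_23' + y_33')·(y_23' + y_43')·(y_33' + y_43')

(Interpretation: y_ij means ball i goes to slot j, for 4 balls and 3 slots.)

Suppose y_11 = 0.
Suppose y_12 = 1.
The clause (y_22') is unit, so y_22 = 0.
The clause (y_32') is unit, so y_32 = 0.
The clause (y_42') is unit, so y_42 = 0.
Suppose y_21 = 1.
The clause (y_31') is unit, so y_31 = 0.
The clause (y_33) is unit, so y_33 = 1.
The clause (y_41') is unit, so y_41 = 0.
The clause (y_43) is unit, so y_43 = 1.
That conflicts with the unit clause (y_43').
So y_21 must be the other value — set y_21 = 0.
The clause (y_23) is unit, so y_23 = 1.
The clause (y_13') is unit, so y_13 = 0.
The clause (y_33') is unit, so y_33 = 0.
The clause (y_31) is unit, so y_31 = 1.
The clause (y_41') is unit, so y_41 = 0.
The clause (y_43) is unit, so y_43 = 1.
That conflicts with the unit clause (y_43').
Neither y_21 = 1 nor y_21 = 0 works.
So y_12 must be the other value — set y_12 = 0.
The clause (y_13) is unit, so y_13 = 1.
The clause (y_23') is unit, so y_23 = 0.
The clause (y_33') is unit, so y_33 = 0.
The clause (y_43') is unit, so y_43 = 0.
Suppose y_21 = 1.
The clause (y_31') is unit, so y_31 = 0.
The clause (y_32) is unit, so y_32 = 1.
The clause (y_41') is unit, so y_41 = 0.
The clause (y_42) is unit, so y_42 = 1.
That conflicts with the unit clause (y_42').
So y_21 must be the other value — set y_21 = 0.
The clause (y_22) is unit, so y_22 = 1.
The clause (y_32') is unit, so y_32 = 0.
The clause (y_31) is unit, so y_31 = 1.
The clause (y_41') is unit, so y_41 = 0.
The clause (y_42) is unit, so y_42 = 1.
That conflicts with the unit clause (y_42').
Neither y_21 = 1 nor y_21 = 0 works.
Neither y_12 = 1 nor y_12 = 0 works.
So y_11 must be the other value — set y_11 = 1.
The clause (y_21') is unit, so y_21 = 0.
The clause (y_31') is unit, so y_31 = 0.
The clause (y_41') is unit, so y_41 = 0.
Suppose y_22 = 1.
The clause (y_12') is unit, so y_12 = 0.
The clause (y_32') is unit, so y_32 = 0.
The clause (y_33) is unit, so y_33 = 1.
The clause (y_42') is unit, so y_42 = 0.
The clause (y_43) is unit, so y_43 = 1.
That conflicts with the unit clause (y_43').
So y_22 must be the other value — set y_22 = 0.
The clause (y_23) is unit, so y_23 = 1.
The clause (y_13') is unit, so y_13 = 0.
The clause (y_33') is unit, so y_33 = 0.
The clause (y_32) is unit, so y_32 = 1.
The clause (y_12') is unit, so y_12 = 0.
The clause (y_42') is unit, so y_42 = 0.
The clause (y_43) is unit, so y_43 = 1.
That conflicts with the unit clause (y_43').
Neither y_22 = 1 nor y_22 = 0 works.
Neither y_11 = 1 nor y_11 = 0 works.

UNSATISFIABLE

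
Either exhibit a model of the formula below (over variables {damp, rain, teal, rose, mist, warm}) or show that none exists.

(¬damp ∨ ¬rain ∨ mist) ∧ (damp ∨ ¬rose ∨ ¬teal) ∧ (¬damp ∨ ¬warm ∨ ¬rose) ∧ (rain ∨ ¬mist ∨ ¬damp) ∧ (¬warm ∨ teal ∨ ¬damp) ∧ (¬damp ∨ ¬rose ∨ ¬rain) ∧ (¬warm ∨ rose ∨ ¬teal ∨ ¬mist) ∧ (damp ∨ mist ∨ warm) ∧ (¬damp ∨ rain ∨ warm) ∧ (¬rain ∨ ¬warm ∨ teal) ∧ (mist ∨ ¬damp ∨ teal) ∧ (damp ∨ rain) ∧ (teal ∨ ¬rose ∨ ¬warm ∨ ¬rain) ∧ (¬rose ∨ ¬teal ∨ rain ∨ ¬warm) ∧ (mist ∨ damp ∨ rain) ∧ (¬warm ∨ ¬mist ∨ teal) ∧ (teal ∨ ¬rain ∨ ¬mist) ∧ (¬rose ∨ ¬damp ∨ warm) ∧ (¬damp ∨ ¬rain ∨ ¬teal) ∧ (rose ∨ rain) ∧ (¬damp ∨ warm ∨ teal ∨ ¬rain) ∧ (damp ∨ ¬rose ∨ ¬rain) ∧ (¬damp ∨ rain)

damp: False,  rain: True,  teal: True,  rose: False,  mist: True,  warm: False

Case damp = False:
From the singleton clause (rain), rain = True.
From the singleton clause (¬rose), rose = False.
Case mist = True:
From the singleton clause (teal), teal = True.
From the singleton clause (¬warm), warm = False.
This assignment satisfies each clause.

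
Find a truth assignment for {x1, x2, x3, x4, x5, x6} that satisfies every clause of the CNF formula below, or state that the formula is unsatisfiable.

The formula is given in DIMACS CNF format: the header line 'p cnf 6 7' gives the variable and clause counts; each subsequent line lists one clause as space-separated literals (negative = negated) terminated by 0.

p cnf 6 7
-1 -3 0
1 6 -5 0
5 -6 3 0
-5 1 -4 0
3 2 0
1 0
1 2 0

The clause (x1) is unit, so x1 = True.
The clause (¬x3) is unit, so x3 = False.
The clause (x2) is unit, so x2 = True.
Branch on x5: set x5 = False.
The clause (¬x6) is unit, so x6 = False.
Every clause is now satisfied; x4 is unconstrained.

x1: True,  x2: True,  x3: False,  x4: False,  x5: False,  x6: False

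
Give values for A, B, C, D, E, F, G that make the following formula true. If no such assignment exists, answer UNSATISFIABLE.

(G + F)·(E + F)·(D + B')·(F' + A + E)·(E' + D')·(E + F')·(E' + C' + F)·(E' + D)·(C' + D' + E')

UNSATISFIABLE

Branch on G: set G = 1.
Branch on E: set E = 1.
The clause (D') is unit, so D = 0.
That conflicts with the unit clause (D).
Backtrack on E: now try E = 0.
The clause (F) is unit, so F = 1.
That conflicts with the unit clause (F').
Both values of E lead to a conflict.
Backtrack on G: now try G = 0.
The clause (F) is unit, so F = 1.
The clause (E) is unit, so E = 1.
The clause (D') is unit, so D = 0.
That conflicts with the unit clause (D).
Both values of G lead to a conflict.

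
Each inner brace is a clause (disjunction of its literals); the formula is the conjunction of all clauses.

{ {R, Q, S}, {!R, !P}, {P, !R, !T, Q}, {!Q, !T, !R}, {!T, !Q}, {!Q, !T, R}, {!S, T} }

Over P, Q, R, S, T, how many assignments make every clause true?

There are 2^5 = 32 truth assignments over (P, Q, R, S, T).
Split on Q. With Q = true, the clauses containing Q are satisfied and !Q drops from the rest; 3 of the 2^4 = 16 assignments to the other variables satisfy what remains.
With Q = false, by the same count on the reduced clause set, 3 assignments work.
(One model: P=F, Q=F, R=F, S=T, T=T.)
Total: 3 + 3 = 6.

6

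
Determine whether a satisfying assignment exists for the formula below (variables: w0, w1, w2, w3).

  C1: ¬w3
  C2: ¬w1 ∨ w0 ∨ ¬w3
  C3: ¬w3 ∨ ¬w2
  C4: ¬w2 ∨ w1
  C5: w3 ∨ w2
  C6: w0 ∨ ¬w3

Unit clause (¬w3) forces w3 = False.
Unit clause (w2) forces w2 = True.
Unit clause (w1) forces w1 = True.
Every clause is now satisfied; w0 is unconstrained.
A satisfying assignment: w0 ↦ True; w1 ↦ True; w2 ↦ True; w3 ↦ False.

Satisfiable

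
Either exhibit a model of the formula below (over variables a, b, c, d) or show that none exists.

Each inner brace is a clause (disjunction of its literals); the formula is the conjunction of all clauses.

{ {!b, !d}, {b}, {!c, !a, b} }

The clause (b) is unit, so b = true.
The clause (!d) is unit, so d = false.
Every clause is now satisfied; a, c are unconstrained.

a=true; b=true; c=true; d=false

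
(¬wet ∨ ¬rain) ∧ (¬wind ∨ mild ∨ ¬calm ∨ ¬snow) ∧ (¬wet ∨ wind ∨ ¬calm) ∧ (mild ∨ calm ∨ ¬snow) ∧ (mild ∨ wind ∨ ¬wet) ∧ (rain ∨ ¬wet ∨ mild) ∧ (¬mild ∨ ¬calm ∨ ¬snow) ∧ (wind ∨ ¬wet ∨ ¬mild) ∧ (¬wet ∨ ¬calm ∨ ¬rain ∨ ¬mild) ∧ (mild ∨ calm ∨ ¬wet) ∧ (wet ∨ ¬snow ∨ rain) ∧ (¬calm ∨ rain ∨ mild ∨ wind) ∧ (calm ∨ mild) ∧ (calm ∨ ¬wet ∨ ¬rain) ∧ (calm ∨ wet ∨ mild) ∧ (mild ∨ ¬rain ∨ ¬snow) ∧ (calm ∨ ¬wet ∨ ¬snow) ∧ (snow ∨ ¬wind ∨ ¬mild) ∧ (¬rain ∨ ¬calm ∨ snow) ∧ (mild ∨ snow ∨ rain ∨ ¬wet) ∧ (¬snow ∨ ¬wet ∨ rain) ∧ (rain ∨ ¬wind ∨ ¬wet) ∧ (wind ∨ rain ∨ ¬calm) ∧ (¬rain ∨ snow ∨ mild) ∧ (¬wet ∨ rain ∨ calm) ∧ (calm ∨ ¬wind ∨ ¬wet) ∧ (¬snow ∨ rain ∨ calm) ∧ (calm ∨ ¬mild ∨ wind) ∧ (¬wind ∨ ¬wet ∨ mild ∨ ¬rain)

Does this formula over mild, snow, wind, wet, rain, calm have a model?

Yes, satisfiable

Try wet = False.
Try snow = False.
Try calm = True.
From the singleton clause (¬rain), rain = False.
From the singleton clause (wind), wind = True.
From the singleton clause (¬mild), mild = False.
This assignment satisfies each clause.
A satisfying assignment: mild=False, snow=False, wind=True, wet=False, rain=False, calm=True.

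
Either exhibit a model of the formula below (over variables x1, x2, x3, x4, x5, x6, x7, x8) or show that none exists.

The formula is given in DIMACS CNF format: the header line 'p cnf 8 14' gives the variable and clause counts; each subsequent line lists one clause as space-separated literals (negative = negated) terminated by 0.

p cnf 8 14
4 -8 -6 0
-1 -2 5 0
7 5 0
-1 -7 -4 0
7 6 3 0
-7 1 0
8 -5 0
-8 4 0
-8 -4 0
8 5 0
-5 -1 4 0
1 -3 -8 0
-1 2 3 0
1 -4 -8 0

Suppose x7 = True.
The clause (x1) is unit, so x1 = True.
The clause (¬x4) is unit, so x4 = False.
The clause (¬x8) is unit, so x8 = False.
The clause (¬x5) is unit, so x5 = False.
Now (x5) is unsatisfied and unit — conflict.
That branch fails; take x7 = False instead.
The clause (x5) is unit, so x5 = True.
The clause (x8) is unit, so x8 = True.
The clause (x4) is unit, so x4 = True.
Now (¬x4) is unsatisfied and unit — conflict.
Both values of x7 lead to a conflict.

UNSATISFIABLE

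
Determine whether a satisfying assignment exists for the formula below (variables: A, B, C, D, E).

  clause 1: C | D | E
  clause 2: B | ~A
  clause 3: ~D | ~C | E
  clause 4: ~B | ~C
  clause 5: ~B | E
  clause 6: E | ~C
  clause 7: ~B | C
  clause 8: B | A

Case B = 1:
The clause (~C) is unit, so C = 0.
That conflicts with the unit clause (C).
Undo B and try B = 0.
The clause (~A) is unit, so A = 0.
That conflicts with the unit clause (A).
Either choice for B ends in contradiction.
No assignment satisfies every clause.

No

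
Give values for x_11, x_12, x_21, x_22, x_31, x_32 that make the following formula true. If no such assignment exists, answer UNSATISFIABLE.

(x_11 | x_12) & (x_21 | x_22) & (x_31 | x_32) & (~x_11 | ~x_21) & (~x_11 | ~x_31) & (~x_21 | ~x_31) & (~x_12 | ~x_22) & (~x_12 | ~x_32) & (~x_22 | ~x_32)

Suppose x_11 = 1.
(~x_21) alone gives x_21 = 0.
(x_22) alone gives x_22 = 1.
(~x_31) alone gives x_31 = 0.
(x_32) alone gives x_32 = 1.
But (~x_32) is also a unit clause — contradiction.
Undo x_11 and try x_11 = 0.
(x_12) alone gives x_12 = 1.
(~x_22) alone gives x_22 = 0.
(x_21) alone gives x_21 = 1.
(~x_31) alone gives x_31 = 0.
(x_32) alone gives x_32 = 1.
But (~x_32) is also a unit clause — contradiction.
Neither x_11 = 1 nor x_11 = 0 works.

UNSATISFIABLE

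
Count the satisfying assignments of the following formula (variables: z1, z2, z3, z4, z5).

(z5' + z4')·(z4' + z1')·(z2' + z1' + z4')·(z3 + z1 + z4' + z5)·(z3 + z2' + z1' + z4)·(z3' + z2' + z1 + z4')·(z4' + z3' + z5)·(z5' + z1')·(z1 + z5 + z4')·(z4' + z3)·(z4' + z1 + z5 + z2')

11

There are 2^5 = 32 truth assignments over (z1, z2, z3, z4, z5).
Split on z5. With z5 = 1, the clauses containing z5 are satisfied and z5' drops from the rest; 4 of the 2^4 = 16 assignments to the other variables satisfy what remains.
With z5 = 0, by the same count on the reduced clause set, 7 assignments work.
(One model: z1=F, z2=F, z3=F, z4=F, z5=F.)
Total: 4 + 7 = 11.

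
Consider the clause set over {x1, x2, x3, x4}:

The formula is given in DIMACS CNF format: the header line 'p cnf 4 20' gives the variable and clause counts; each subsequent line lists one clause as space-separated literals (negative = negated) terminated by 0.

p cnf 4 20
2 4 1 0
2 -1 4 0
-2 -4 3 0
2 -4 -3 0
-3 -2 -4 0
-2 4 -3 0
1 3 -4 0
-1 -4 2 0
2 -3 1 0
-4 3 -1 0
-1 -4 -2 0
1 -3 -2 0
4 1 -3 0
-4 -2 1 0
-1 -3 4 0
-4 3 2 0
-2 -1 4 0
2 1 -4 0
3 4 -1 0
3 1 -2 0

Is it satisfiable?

No

Branch on x2: set x2 = True.
Branch on x4: set x4 = False.
Unit clause (¬x3) forces x3 = False.
Unit clause (¬x1) forces x1 = False.
But (x1) is also a unit clause — contradiction.
Backtrack on x4: now try x4 = True.
Unit clause (x3) forces x3 = True.
But (¬x3) is also a unit clause — contradiction.
Both values of x4 lead to a conflict.
Backtrack on x2: now try x2 = False.
Branch on x4: set x4 = True.
Unit clause (¬x3) forces x3 = False.
But (x3) is also a unit clause — contradiction.
Backtrack on x4: now try x4 = False.
Unit clause (x1) forces x1 = True.
But (¬x1) is also a unit clause — contradiction.
Both values of x4 lead to a conflict.
Both values of x2 lead to a conflict.
No assignment satisfies every clause.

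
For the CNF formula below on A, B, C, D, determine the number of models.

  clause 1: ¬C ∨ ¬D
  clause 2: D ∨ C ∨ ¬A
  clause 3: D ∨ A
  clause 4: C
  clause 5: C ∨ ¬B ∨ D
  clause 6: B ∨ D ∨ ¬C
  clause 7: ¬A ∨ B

1

There are 2^4 = 16 truth assignments over (A, B, C, D).
Split on B. With B = True, the clauses containing B are satisfied and ¬B drops from the rest; 1 of the 2^3 = 8 assignments to the other variables satisfy what remains.
With B = False, by the same count on the reduced clause set, 0 assignments work.
Total: 1 + 0 = 1.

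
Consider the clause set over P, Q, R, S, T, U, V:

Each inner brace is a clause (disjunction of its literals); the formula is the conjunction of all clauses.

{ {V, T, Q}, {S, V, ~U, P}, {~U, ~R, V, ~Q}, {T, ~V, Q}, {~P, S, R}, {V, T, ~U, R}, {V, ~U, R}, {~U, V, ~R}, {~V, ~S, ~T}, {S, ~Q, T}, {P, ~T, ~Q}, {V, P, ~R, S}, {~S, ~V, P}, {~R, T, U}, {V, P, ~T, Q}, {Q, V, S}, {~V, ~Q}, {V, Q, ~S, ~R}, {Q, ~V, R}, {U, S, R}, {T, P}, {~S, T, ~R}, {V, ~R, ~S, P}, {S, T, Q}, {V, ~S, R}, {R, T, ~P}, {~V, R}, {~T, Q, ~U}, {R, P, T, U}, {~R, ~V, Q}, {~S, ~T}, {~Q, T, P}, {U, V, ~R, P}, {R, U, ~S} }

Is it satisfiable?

Satisfiable

Case V = 0:
Case T = 1:
(~S) alone gives S = 0.
(Q) alone gives Q = 1.
(P) alone gives P = 1.
(R) alone gives R = 1.
(~U) alone gives U = 0.
All clauses are satisfied.
A satisfying assignment: P=1; Q=1; R=1; S=0; T=1; U=0; V=0.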